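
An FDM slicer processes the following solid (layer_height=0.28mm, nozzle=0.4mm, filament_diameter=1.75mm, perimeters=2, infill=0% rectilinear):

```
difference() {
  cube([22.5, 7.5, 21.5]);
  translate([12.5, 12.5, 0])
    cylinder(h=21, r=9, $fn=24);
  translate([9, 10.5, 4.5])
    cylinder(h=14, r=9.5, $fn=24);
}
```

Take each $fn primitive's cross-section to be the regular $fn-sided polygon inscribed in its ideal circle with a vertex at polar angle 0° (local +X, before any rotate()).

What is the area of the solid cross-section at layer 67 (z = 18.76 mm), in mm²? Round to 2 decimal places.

At z = 18.76 mm: the cube (footprint 22.5×7.5) is included at this height (area 168.75 mm²); the r=9 cylinder at (12.5, 12.5) contributes a regular 24-gon of circumradius 9 (area = (24/2)·9.000²·sin(360°/24) = 251.57 mm²); the cylinder at (9, 10.5) does not reach this height (z outside [4.5, 18.5]); Subtracting the remaining from the first: starting from the 22.5×7.5 cube (168.75 mm²), the r=9 cylinder at (12.5, 12.5) partially overlaps it — only the 41.18 mm² overlap (of its 251.57 mm²) is removed, clipping the outline — area = 127.57 mm². Overall, the cross-section is a single solid region. Net area = 127.57 mm².

127.57 mm²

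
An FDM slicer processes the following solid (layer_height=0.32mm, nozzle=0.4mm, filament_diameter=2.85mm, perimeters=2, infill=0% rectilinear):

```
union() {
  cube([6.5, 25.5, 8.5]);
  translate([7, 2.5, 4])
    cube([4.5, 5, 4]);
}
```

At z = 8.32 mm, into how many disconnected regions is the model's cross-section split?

1

At z = 8.32 mm: the 6.5×25.5 cube contributes its full rectangle; the cube at (7, 2.5) is not intersected at this z (z outside [4, 8]); Combining (union): only the 6.5×25.5 cube is present, so the union is just that shape — 1 connected region. The result has 1 disconnected region.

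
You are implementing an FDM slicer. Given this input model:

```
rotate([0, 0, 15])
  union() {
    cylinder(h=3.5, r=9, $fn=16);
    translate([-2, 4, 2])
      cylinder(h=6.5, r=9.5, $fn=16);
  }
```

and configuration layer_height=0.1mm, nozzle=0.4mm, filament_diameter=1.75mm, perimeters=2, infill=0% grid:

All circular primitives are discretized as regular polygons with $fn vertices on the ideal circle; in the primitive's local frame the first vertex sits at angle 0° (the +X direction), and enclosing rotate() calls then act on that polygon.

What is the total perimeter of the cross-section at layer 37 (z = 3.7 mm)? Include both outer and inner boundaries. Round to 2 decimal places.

59.31 mm

At z = 3.7 mm: the cylinder does not reach this height (z outside [0, 3.5]); the r=9.5 cylinder at (-2, 4) contributes a regular 16-gon of circumradius 9.5 (perimeter = 2·16·9.500·sin(180°/16) = 59.31 mm); Combining (union): only the r=9.5 cylinder at (-2, 4) is present, so the union is just that shape — boundary = 59.31 mm; (whole slice rotated 15° about Z — lengths, areas and connectivity unchanged). Overall, the cross-section is a single solid region. Total boundary length (outer) = 59.31 mm.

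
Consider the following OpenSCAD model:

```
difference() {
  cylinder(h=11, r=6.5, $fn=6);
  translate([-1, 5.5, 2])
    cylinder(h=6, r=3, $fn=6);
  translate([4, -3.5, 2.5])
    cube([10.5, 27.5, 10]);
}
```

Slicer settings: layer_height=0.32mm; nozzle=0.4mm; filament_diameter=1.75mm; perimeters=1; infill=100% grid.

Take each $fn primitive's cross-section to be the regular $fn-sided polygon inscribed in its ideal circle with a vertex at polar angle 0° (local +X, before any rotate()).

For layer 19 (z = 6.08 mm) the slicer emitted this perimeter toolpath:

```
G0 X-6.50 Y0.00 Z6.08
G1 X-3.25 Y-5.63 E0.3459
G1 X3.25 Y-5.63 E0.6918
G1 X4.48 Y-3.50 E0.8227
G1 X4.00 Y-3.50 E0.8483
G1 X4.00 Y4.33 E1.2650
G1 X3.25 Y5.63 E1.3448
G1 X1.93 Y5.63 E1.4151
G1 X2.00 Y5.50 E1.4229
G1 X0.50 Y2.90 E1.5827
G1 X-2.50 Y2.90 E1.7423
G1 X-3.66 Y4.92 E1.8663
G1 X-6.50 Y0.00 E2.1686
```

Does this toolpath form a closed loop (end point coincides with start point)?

yes

Start point (G0): (-6.50, 0.00). End point (last G1): the path returns to the start — closed.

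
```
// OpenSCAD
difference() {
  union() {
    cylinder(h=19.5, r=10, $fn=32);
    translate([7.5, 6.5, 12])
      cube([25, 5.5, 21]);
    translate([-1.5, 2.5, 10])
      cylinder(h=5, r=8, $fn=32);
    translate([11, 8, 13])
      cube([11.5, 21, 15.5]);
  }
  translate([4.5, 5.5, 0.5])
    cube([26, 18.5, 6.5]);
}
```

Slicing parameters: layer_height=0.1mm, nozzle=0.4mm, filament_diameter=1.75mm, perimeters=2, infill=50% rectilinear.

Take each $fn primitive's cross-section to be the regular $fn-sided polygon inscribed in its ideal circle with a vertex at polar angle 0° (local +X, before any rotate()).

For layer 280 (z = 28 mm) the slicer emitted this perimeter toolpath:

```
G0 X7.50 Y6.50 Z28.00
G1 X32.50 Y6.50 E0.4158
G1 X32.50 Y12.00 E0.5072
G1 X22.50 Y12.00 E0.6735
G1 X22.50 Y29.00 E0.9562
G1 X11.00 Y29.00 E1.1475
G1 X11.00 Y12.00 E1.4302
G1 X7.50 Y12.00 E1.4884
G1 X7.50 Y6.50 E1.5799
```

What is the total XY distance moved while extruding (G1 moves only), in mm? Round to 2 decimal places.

Sum the Euclidean lengths of each G1 segment: total = 95.00 mm.

95.00 mm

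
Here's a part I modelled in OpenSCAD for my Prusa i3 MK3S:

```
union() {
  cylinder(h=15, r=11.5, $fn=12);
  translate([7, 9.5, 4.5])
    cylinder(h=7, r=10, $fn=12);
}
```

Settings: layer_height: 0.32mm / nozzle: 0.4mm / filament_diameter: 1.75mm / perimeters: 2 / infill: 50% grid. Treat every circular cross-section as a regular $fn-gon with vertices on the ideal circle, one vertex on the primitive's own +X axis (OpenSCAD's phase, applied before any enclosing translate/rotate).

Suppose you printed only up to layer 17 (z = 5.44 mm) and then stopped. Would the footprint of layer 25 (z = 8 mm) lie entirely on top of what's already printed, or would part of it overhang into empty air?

entirely on top

Compare the two slices. At z = 5.44: the cylinder: section is a regular 12-gon, circumradius r=11.5 (area = (12/2)·11.500²·sin(360°/12) = 396.75 mm²); the cylinder at (7, 9.5): section is a regular 12-gon, circumradius r=10 (area = (12/2)·10.000²·sin(360°/12) = 300.00 mm²); Taking the union: the regions partially overlap — summed areas 696.75 mm² minus the doubly-counted overlap 111.87 mm² gives 584.88 mm² — area = 584.88 mm². At z = 8: the r=11.5 cylinder contributes a regular 12-gon of circumradius 11.5 (area = (12/2)·11.500²·sin(360°/12) = 396.75 mm²); the r=10 cylinder at (7, 9.5) gives a regular 12-gon of circumradius 10 (constant along its height) (area = (12/2)·10.000²·sin(360°/12) = 300.00 mm²); Taking the union: the regions partially overlap — summed areas 696.75 mm² minus the doubly-counted overlap 111.87 mm² gives 584.88 mm² — area = 584.88 mm². Checking containment: the cross-section at z = 8 is a subset of the cross-section at z = 5.44.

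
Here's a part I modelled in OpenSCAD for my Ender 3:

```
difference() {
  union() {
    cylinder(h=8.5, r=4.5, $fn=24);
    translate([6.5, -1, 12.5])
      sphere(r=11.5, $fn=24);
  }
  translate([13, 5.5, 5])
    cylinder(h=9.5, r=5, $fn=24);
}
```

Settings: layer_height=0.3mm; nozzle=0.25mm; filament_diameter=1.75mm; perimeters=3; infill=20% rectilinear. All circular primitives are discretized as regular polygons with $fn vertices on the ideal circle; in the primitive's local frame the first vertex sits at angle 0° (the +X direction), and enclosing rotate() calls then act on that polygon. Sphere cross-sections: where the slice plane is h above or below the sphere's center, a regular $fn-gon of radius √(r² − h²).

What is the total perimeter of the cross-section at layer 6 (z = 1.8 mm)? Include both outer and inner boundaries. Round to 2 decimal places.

At z = 1.8 mm: the cylinder: section is a regular 24-gon, circumradius r=4.5 (perimeter = 2·24·4.500·sin(180°/24) = 28.19 mm); the r=11.5 sphere at (6.5, -1) contributes a regular 24-gon of circumradius √(11.5²−10.7²) = 4.214 (perimeter = 2·24·4.214·sin(180°/24) = 26.40 mm); Merging all regions: the regions partially overlap (shared area 8.06 mm²), so the edge portions inside another operand are dropped and the merged outline is re-measured after clipping — boundary = 42.27 mm; the cylinder at (13, 5.5) does not reach this height (z outside [5, 14.5]); Taking the first minus the rest: none of the subtracted shapes is present at this height, so that combined region is unchanged — boundary = 42.27 mm. Overall, the cross-section is a single solid region. Total boundary length (outer) = 42.27 mm.

42.27 mm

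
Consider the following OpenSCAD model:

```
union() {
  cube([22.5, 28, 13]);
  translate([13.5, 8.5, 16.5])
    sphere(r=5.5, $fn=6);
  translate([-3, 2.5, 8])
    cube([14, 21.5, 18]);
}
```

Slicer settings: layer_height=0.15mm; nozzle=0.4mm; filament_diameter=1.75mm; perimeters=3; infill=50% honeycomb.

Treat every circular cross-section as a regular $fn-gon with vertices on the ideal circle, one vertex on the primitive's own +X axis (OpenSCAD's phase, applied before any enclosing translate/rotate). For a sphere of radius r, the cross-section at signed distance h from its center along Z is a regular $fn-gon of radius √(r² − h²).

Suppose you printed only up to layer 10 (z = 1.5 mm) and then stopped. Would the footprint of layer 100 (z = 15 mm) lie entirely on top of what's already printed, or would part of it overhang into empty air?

part overhangs

Compare the two slices. At z = 1.5: the cube is present — its section is the full 22.5×28 rectangle (area 630.00 mm²); the sphere at (13.5, 8.5) is absent (|z−center|=15.000 > r=5.5); the cube at (-3, 2.5) is absent (z outside [8, 26]); Taking the union: only the 22.5×28 cube is present, so the union is just that shape — area = 630.00 mm². At z = 15: the cube does not reach this height (z outside [0, 13]); the r=5.5 sphere at (13.5, 8.5) contributes a regular 6-gon of circumradius √(5.5²−1.5²) = 5.292 (area = (6/2)·5.292²·sin(360°/6) = 72.75 mm²); the 14×21.5 cube at (-3, 2.5) contributes its full rectangle (area 301.00 mm²); Combining (union): the regions partially overlap — summed areas 373.75 mm² minus the doubly-counted overlap 13.46 mm² gives 360.29 mm² — area = 360.29 mm². Checking containment: at z = 15 the cross-section extends beyond the z = 1.5 cross-section by about 64.50 mm².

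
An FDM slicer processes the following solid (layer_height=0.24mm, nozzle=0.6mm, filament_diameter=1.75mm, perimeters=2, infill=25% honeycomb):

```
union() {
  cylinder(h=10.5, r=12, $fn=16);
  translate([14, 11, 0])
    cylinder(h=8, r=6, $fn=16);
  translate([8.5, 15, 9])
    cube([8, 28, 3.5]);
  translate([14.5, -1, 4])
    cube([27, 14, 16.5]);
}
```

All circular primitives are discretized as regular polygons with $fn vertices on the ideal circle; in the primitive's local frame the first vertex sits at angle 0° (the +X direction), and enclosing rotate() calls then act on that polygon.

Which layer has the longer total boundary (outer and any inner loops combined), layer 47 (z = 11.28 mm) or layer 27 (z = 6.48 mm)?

Layer 47 (z = 11.28): the cylinder is absent (z outside [0, 10.5]); the cylinder at (14, 11) is not intersected at this z (z outside [0, 8]); the cube at (8.5, 15) is present — its section is the full 8×28 rectangle (perimeter 72.00 mm); the 27×14 cube at (14.5, -1) contributes its full rectangle (perimeter 82.00 mm); Combining (union): the 2 present regions are separate (no shared area or edge), so areas and boundary lengths simply add and each stays a separate island — boundary = 154.00 mm. So its perimeter = 154.00 mm. Layer 27 (z = 6.48): the cylinder: section is a regular 16-gon, circumradius r=12 (perimeter = 2·16·12.000·sin(180°/16) = 74.91 mm); the r=6 cylinder at (14, 11) gives a regular 16-gon of circumradius 6 (constant along its height) (perimeter = 2·16·6.000·sin(180°/16) = 37.46 mm); the cube at (8.5, 15) is not intersected at this z (z outside [9, 12.5]); the 27×14 cube at (14.5, -1) contributes its full rectangle (perimeter 82.00 mm); Merging all regions: the regions partially overlap (shared area 35.18 mm²), so the edge portions inside another operand are dropped and the merged outline is re-measured after clipping — boundary = 170.48 mm. So its perimeter = 170.48 mm. Layer 27 is larger (170.48 vs 154.00 mm).

layer 27 (z = 6.48 mm)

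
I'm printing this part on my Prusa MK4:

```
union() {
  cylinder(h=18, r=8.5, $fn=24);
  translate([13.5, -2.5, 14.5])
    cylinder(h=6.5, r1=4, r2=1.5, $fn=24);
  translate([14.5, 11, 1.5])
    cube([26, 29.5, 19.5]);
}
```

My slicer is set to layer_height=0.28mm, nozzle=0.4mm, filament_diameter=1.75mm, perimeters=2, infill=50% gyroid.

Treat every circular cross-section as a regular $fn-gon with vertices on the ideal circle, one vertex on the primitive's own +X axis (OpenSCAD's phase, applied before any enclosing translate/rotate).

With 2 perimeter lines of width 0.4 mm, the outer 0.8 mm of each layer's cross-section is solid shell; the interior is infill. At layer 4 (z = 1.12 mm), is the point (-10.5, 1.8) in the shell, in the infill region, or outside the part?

At z = 1.12 mm: the r=8.5 cylinder gives a regular 24-gon of circumradius 8.5 (constant along its height); the cone at (13.5, -2.5) does not reach this height (z outside [14.5, 21]); the cube at (14.5, 11) does not reach this height (z outside [1.5, 21]); Combining (union): only the r=8.5 cylinder is present, so the union is just that shape — 1 connected region. Overall, the cross-section is a single solid region. The nearest boundary edge runs (-8.21, 2.20)→(-8.50, 0.00); distance from the point to it = 2.22 mm. The point is not inside any of the regions above, so it lies outside the cross-section (2.22 mm from the nearest boundary).

outside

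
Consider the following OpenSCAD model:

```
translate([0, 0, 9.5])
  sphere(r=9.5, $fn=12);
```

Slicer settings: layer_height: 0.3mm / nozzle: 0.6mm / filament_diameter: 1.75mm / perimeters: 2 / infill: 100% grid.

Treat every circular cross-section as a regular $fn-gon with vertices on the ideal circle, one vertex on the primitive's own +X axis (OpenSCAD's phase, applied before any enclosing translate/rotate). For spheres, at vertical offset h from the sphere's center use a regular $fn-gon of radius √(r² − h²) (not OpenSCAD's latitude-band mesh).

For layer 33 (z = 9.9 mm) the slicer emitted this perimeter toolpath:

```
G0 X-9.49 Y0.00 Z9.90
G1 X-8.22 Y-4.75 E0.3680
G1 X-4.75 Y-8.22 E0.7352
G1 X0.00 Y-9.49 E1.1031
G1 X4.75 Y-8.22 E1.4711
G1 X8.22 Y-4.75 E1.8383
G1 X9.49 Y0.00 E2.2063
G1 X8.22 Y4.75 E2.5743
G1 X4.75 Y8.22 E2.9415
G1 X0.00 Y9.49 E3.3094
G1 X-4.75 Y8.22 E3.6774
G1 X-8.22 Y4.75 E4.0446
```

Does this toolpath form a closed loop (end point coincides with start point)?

Start point (G0): (-9.49, 0.00). End point (last G1): the path does not return to the start — open.

no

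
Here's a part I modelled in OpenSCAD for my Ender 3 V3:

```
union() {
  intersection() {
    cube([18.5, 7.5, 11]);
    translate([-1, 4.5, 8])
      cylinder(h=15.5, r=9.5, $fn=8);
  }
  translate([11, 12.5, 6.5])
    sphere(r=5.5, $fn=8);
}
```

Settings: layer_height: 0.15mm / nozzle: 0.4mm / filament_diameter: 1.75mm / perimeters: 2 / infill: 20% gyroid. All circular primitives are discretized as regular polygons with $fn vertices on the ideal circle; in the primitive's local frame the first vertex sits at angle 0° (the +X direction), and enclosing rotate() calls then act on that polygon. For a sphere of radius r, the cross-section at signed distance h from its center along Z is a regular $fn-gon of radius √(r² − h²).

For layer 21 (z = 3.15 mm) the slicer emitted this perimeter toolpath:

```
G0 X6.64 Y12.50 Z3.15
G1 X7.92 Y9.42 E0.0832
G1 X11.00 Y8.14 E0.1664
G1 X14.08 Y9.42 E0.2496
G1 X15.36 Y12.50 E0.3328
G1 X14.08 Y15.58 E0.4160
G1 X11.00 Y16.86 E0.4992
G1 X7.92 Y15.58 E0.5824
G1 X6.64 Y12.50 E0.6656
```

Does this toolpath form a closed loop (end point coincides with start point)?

Start point (G0): (6.64, 12.50). End point (last G1): the path returns to the start — closed.

yes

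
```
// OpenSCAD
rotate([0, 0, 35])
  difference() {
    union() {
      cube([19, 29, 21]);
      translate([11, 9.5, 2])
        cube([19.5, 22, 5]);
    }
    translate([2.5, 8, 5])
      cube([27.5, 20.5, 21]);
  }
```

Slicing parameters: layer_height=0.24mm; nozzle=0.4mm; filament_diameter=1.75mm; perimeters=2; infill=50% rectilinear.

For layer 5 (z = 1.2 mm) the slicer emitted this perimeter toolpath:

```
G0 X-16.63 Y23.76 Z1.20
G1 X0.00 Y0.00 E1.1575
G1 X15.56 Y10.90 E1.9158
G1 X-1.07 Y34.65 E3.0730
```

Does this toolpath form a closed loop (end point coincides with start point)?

no

Start point (G0): (-16.63, 23.76). End point (last G1): the path does not return to the start — open.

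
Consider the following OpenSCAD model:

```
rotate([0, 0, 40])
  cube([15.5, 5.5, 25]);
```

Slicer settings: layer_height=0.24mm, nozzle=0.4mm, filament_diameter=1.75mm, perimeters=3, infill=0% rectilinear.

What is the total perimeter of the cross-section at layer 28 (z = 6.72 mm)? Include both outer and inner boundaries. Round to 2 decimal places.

42.00 mm

At z = 6.72 mm: the cube is present — its section is the full 15.5×5.5 rectangle (perimeter 42.00 mm); (rotated 40° about Z; rotation is an isometry so areas/perimeters/island counts are preserved). Overall, the cross-section is a single solid region. Total boundary length (outer) = 42.00 mm.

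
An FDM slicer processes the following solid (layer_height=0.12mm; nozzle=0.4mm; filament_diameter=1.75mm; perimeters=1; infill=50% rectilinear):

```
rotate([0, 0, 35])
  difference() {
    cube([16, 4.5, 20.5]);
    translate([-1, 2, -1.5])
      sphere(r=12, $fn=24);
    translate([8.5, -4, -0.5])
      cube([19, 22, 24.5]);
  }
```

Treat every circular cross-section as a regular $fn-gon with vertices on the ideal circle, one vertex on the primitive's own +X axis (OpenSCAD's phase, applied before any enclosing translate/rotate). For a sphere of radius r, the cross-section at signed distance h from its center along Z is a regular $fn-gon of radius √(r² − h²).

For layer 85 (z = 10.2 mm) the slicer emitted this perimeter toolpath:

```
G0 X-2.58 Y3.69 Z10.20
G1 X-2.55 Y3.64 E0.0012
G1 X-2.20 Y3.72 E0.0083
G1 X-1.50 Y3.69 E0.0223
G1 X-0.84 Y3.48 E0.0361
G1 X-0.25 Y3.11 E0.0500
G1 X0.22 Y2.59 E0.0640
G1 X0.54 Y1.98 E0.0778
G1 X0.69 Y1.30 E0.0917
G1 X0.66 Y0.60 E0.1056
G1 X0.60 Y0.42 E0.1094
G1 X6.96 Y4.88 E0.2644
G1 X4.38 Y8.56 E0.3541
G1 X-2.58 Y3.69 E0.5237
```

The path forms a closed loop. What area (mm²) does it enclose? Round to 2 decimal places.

Apply the shoelace formula to the sequence of (X, Y) vertices; enclosed area = 32.55 mm².

32.55 mm²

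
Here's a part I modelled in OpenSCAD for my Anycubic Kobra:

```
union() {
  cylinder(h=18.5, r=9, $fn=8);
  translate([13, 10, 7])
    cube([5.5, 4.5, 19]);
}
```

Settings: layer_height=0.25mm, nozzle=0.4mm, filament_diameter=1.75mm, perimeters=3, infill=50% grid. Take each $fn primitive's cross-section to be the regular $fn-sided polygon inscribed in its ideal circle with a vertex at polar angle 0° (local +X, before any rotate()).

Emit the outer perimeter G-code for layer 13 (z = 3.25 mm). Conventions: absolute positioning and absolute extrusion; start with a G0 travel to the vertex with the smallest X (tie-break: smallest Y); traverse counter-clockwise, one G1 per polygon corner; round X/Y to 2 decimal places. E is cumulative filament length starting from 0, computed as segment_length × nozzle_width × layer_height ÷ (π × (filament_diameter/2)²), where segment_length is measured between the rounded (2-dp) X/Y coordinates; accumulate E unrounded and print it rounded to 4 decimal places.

G0 X-9.00 Y0.00 Z3.25
G1 X-6.36 Y-6.36 E0.2863
G1 X0.00 Y-9.00 E0.5726
G1 X6.36 Y-6.36 E0.8589
G1 X9.00 Y0.00 E1.1452
G1 X6.36 Y6.36 E1.4315
G1 X0.00 Y9.00 E1.7178
G1 X-6.36 Y6.36 E2.0041
G1 X-9.00 Y0.00 E2.2903

At z = 3.25 mm: the r=9 cylinder gives a regular 8-gon of circumradius 9 (constant along its height); the cube at (13, 10) is absent (z outside [7, 26]); Combining (union): only the r=9 cylinder is present, so the union is just that shape — 1 connected region. The outline is a single polygon with 8 vertices. Extrusion per mm of travel: 0.4 × 0.25 / (π × 0.875²) = 0.041575. Accumulating E over each segment gives final E = 2.2903.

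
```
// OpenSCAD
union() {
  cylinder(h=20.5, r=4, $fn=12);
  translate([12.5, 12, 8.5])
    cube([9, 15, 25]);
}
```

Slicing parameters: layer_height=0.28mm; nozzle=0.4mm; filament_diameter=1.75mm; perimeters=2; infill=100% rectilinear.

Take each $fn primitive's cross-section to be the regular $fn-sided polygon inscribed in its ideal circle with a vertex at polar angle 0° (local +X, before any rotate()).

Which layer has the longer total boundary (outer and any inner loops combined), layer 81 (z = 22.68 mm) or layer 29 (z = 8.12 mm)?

Layer 81 (z = 22.68): the cylinder is not intersected at this z (z outside [0, 20.5]); the 9×15 cube at (12.5, 12) contributes its full rectangle (perimeter 48.00 mm); Merging all regions: only the 9×15 cube at (12.5, 12) is present, so the union is just that shape — boundary = 48.00 mm. So its perimeter = 48.00 mm. Layer 29 (z = 8.12): the cylinder: section is a regular 12-gon, circumradius r=4 (perimeter = 2·12·4.000·sin(180°/12) = 24.85 mm); the cube at (12.5, 12) is not intersected at this z (z outside [8.5, 33.5]); Merging all regions: only the r=4 cylinder is present, so the union is just that shape — boundary = 24.85 mm. So its perimeter = 24.85 mm. Layer 81 is larger (48.00 vs 24.85 mm).

layer 81 (z = 22.68 mm)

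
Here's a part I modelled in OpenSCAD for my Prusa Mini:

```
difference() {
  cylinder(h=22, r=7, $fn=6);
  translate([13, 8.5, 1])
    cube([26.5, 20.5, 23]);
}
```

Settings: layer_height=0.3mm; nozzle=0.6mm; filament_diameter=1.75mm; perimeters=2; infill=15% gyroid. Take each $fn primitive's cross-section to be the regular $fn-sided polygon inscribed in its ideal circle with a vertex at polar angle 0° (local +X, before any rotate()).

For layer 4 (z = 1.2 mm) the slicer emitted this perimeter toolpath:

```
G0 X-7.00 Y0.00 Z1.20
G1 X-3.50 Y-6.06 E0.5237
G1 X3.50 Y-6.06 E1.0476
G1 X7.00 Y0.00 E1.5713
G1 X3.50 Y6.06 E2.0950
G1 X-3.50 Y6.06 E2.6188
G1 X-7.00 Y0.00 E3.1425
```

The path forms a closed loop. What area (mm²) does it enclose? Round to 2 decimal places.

Apply the shoelace formula to the sequence of (X, Y) vertices; enclosed area = 127.26 mm².

127.26 mm²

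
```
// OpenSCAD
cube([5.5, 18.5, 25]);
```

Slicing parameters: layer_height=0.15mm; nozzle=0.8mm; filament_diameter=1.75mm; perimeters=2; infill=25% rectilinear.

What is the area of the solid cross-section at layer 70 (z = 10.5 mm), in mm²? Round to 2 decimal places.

At z = 10.5 mm: the cube is present — its section is the full 5.5×18.5 rectangle (area 101.75 mm²). Overall, the cross-section is a single solid region. Net area = 101.75 mm².

101.75 mm²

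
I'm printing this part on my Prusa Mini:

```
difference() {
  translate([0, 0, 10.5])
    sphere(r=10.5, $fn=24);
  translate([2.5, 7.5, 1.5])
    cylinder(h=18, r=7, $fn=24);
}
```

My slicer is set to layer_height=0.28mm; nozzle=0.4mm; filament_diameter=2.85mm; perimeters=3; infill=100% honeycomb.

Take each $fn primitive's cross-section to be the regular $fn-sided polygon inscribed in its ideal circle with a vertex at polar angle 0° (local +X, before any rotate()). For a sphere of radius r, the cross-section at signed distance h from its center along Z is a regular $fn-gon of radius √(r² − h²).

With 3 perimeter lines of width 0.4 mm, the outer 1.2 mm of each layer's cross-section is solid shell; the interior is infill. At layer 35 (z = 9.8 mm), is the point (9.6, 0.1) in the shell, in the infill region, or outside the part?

At z = 9.8 mm: the r=10.5 sphere slices to a regular 24-gon of circumradius 10.477 (√(r²−h²) with h=0.7 from center); the cylinder at (2.5, 7.5): section is a regular 24-gon, circumradius r=7; Taking the first minus the rest: starting from the r=10.5 sphere, the r=7 cylinder at (2.5, 7.5) partially overlaps it — only the 99.38 mm² overlap (of its 152.19 mm²) is removed, clipping the outline — 1 connected region. Overall, the cross-section is a single solid region. The nearest boundary edge runs (10.12, 2.71)→(10.48, 0.00); distance from the point to it = 0.86 mm. The point is inside the cross-section, 0.86 mm from the nearest boundary — within the 1.2 mm shell band (3 × 0.4).

shell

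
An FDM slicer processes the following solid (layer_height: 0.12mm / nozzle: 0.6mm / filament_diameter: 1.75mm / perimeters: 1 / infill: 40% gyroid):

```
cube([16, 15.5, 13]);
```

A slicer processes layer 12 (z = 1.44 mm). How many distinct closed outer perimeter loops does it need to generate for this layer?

At z = 1.44 mm: the cube (footprint 16×15.5) is included at this height. The result has 1 disconnected region.

1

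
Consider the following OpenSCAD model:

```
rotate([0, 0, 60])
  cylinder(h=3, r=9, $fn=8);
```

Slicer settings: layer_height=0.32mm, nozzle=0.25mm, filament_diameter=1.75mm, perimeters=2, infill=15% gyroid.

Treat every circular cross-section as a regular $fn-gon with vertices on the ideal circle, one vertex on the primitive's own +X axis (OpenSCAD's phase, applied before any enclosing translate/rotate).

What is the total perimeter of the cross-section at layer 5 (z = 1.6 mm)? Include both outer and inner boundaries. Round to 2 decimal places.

At z = 1.6 mm: the cylinder: section is a regular 8-gon, circumradius r=9 (perimeter = 2·8·9.000·sin(180°/8) = 55.11 mm); (whole slice rotated 60° about Z — lengths, areas and connectivity unchanged). Overall, the cross-section is a single solid region. Total boundary length (outer) = 55.11 mm.

55.11 mm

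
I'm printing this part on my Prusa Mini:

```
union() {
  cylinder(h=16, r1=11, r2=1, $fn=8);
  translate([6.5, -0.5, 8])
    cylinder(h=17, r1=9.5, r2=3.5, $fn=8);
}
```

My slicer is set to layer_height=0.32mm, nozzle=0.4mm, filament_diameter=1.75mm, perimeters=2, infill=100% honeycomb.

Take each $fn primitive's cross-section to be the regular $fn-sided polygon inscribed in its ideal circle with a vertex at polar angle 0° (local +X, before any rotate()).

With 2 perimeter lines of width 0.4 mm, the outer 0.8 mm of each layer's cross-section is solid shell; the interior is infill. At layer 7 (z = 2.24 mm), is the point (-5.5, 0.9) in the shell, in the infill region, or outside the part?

infill

At z = 2.24 mm: the cone contributes a regular 8-gon of circumradius 9.600 (interpolated between r1=11 and r2=1 at t=0.140); the cone at (6.5, -0.5) is absent (z outside [8, 25]); Merging all regions: only the cone is present, so the union is just that shape — 1 connected region. Overall, the cross-section is a single solid region. The nearest boundary edge runs (-6.79, 6.79)→(-9.60, 0.00); distance from the point to it = 3.44 mm. The point is inside the cross-section and 3.44 mm from the nearest boundary — more than the 0.8 mm shell width (2 × 0.4), so it's in the infill interior.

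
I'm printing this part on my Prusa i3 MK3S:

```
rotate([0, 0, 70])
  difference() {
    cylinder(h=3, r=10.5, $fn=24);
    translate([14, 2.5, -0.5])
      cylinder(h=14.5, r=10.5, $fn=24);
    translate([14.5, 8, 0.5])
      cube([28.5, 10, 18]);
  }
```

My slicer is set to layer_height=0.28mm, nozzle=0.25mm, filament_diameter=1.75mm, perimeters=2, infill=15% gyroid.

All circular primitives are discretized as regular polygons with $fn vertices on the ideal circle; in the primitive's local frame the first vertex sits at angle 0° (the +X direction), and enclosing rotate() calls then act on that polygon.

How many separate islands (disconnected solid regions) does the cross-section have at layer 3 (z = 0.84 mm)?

1

At z = 0.84 mm: the cylinder: section is a regular 24-gon, circumradius r=10.5; the r=10.5 cylinder at (14, 2.5) contributes a regular 24-gon of circumradius 10.5; the cube at (14.5, 8) (footprint 28.5×10) is included at this height; After the difference (first − rest): starting from the r=10.5 cylinder, the r=10.5 cylinder at (14, 2.5) partially overlaps it — only the 70.35 mm² overlap (of its 342.42 mm²) is removed, clipping the outline; the 28.5×10 cube at (14.5, 8) misses the remaining region (no effect) — 1 connected region; (whole slice rotated 70° about Z — lengths, areas and connectivity unchanged). Overall, the cross-section is a single solid region. Island count = 1.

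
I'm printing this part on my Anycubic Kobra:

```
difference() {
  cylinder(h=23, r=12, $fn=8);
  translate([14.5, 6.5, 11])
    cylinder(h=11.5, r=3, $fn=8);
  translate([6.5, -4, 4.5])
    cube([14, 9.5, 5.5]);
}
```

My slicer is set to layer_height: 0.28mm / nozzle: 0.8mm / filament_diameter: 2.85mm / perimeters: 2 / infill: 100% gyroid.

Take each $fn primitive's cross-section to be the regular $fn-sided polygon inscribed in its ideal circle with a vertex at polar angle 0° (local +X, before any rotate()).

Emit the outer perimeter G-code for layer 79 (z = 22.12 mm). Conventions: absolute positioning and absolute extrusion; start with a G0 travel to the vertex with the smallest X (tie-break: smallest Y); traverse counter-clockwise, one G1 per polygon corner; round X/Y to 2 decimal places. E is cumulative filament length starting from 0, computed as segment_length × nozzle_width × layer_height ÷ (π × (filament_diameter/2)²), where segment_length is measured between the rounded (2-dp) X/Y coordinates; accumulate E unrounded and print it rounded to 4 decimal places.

At z = 22.12 mm: the r=12 cylinder gives a regular 8-gon of circumradius 12 (constant along its height); the r=3 cylinder at (14.5, 6.5) contributes a regular 8-gon of circumradius 3; the cube at (6.5, -4) is not intersected at this z (z outside [4.5, 10]); After the difference (first − rest): starting from the r=12 cylinder, the r=3 cylinder at (14.5, 6.5) misses the remaining region (no effect) — 1 connected region. The outline is a single polygon with 8 vertices. Extrusion per mm of travel: 0.8 × 0.28 / (π × 1.425²) = 0.035113. Accumulating E over each segment gives final E = 2.5807.

G0 X-12.00 Y0.00 Z22.12
G1 X-8.49 Y-8.49 E0.3226
G1 X0.00 Y-12.00 E0.6452
G1 X8.49 Y-8.49 E0.9677
G1 X12.00 Y0.00 E1.2903
G1 X8.49 Y8.49 E1.6129
G1 X0.00 Y12.00 E1.9355
G1 X-8.49 Y8.49 E2.2581
G1 X-12.00 Y0.00 E2.5807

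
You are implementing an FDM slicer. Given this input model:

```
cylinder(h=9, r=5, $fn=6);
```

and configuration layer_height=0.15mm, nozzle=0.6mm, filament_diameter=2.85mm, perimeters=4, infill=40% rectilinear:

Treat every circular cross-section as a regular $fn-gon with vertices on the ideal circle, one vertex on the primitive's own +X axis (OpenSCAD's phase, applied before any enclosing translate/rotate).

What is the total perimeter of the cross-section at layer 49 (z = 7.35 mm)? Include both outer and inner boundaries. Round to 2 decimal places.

At z = 7.35 mm: the r=5 cylinder gives a regular 6-gon of circumradius 5 (constant along its height) (perimeter = 2·6·5.000·sin(180°/6) = 30.00 mm). Overall, the cross-section is a single solid region. Total boundary length (outer) = 30.00 mm.

30.00 mm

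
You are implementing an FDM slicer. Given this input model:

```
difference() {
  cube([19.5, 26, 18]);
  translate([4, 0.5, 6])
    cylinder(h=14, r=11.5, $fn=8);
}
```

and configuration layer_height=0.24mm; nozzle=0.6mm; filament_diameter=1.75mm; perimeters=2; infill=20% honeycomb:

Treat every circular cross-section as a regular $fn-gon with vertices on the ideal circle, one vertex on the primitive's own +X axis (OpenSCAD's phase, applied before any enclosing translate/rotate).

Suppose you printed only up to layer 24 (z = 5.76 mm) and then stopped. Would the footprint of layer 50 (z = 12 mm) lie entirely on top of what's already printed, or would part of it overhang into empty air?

Compare the two slices. At z = 5.76: the cube (footprint 19.5×26) is included at this height (area 507.00 mm²); the cylinder at (4, 0.5) is not intersected at this z (z outside [6, 20]); After the difference (first − rest): none of the subtracted shapes is present at this height, so the 19.5×26 cube is unchanged — area = 507.00 mm². At z = 12: the cube (footprint 19.5×26) is included at this height (area 507.00 mm²); the r=11.5 cylinder at (4, 0.5) contributes a regular 8-gon of circumradius 11.5 (area = (8/2)·11.500²·sin(360°/8) = 374.06 mm²); Subtracting the remaining from the first: starting from the 19.5×26 cube (507.00 mm²), the r=11.5 cylinder at (4, 0.5) partially overlaps it — only the 143.90 mm² overlap (of its 374.06 mm²) is removed, clipping the outline — area = 363.10 mm². Checking containment: the cross-section at z = 12 is a subset of the cross-section at z = 5.76.

entirely on top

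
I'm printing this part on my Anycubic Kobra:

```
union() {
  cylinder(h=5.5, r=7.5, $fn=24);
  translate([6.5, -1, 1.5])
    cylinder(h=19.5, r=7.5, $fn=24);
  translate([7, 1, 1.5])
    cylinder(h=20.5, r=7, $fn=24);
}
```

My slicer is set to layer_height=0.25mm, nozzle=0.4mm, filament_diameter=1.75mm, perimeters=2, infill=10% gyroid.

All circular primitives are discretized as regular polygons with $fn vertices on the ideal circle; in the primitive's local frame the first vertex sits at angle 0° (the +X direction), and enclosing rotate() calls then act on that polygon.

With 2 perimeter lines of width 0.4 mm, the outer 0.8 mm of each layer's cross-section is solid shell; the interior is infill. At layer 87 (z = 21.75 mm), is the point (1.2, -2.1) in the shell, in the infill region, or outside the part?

At z = 21.75 mm: the cylinder does not reach this height (z outside [0, 5.5]); the cylinder at (6.5, -1) is not intersected at this z (z outside [1.5, 21]); the r=7 cylinder at (7, 1) contributes a regular 24-gon of circumradius 7; Taking the union: only the r=7 cylinder at (7, 1) is present, so the union is just that shape — 1 connected region. Overall, the cross-section is a single solid region. The nearest boundary edge runs (0.24, -0.81)→(0.94, -2.50); distance from the point to it = 0.40 mm. The point is inside the cross-section, 0.40 mm from the nearest boundary — within the 0.8 mm shell band (2 × 0.4).

shell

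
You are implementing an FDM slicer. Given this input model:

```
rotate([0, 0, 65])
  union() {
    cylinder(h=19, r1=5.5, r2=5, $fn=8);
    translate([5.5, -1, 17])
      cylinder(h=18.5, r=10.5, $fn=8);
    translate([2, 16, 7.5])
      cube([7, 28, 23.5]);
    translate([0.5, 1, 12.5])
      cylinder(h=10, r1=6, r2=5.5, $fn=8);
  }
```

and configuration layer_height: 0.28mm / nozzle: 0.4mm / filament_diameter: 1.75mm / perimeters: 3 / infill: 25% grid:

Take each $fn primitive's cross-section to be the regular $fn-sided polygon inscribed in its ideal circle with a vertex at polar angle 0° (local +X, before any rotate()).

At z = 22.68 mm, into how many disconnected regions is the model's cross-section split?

At z = 22.68 mm: the cone is absent (z outside [0, 19]); the cylinder at (5.5, -1): section is a regular 8-gon, circumradius r=10.5; the 7×28 cube at (2, 16) contributes its full rectangle; the cone at (0.5, 1) does not reach this height (z outside [12.5, 22.5]); Taking the union: the 2 present regions are separate (no shared area or edge), so areas and boundary lengths simply add and each stays a separate island — 2 connected regions; (whole slice rotated 65° about Z — lengths, areas and connectivity unchanged). The result has 2 disconnected regions.

2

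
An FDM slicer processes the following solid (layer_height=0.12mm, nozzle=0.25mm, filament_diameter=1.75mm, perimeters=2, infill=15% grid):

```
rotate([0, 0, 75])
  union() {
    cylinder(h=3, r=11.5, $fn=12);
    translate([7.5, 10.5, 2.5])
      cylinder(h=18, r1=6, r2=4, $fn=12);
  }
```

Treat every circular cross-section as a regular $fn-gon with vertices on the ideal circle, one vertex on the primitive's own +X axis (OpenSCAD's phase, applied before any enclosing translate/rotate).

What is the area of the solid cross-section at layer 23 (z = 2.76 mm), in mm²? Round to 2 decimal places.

474.13 mm²

At z = 2.76 mm: the cylinder: section is a regular 12-gon, circumradius r=11.5 (area = (12/2)·11.500²·sin(360°/12) = 396.75 mm²); the cone at (7.5, 10.5) contributes a regular 12-gon of circumradius 5.971 (interpolated between r1=6 and r2=4 at t=0.014) (area = (12/2)·5.971²·sin(360°/12) = 106.96 mm²); Taking the union: the regions partially overlap — summed areas 503.71 mm² minus the doubly-counted overlap 29.58 mm² gives 474.13 mm² — area = 474.13 mm²; (whole slice rotated 75° about Z — lengths, areas and connectivity unchanged). Overall, the cross-section is a single solid region. Net area = 474.13 mm².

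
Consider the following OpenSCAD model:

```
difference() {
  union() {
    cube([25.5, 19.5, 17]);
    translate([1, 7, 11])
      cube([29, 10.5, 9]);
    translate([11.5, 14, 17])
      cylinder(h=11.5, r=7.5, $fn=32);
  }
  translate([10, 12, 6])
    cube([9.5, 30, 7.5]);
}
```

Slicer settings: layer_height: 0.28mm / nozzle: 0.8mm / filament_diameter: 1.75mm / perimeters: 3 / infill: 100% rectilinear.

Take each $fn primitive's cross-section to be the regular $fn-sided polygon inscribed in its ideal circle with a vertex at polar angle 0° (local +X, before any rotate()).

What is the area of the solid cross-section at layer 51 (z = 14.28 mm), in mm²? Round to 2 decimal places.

At z = 14.28 mm: the 25.5×19.5 cube contributes its full rectangle (area 497.25 mm²); the 29×10.5 cube at (1, 7) contributes its full rectangle (area 304.50 mm²); the cylinder at (11.5, 14) is absent (z outside [17, 28.5]); Taking the union: the regions partially overlap — summed areas 801.75 mm² minus the doubly-counted overlap 257.25 mm² gives 544.50 mm² — area = 544.50 mm²; the cube at (10, 12) does not reach this height (z outside [6, 13.5]); After the difference (first − rest): none of the subtracted shapes is present at this height, so the result so far is unchanged — area = 544.50 mm². Overall, the cross-section is a single solid region. Net area = 544.50 mm².

544.50 mm²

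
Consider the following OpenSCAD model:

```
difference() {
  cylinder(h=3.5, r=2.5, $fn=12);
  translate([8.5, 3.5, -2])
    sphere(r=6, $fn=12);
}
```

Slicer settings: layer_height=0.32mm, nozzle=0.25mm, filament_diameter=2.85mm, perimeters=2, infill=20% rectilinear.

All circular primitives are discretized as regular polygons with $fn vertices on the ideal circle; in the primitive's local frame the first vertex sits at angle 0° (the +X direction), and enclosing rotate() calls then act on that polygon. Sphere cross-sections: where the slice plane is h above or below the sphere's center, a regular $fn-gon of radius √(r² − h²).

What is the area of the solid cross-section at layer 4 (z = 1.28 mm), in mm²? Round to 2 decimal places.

18.75 mm²

At z = 1.28 mm: the r=2.5 cylinder contributes a regular 12-gon of circumradius 2.5 (area = (12/2)·2.500²·sin(360°/12) = 18.75 mm²); the r=6 sphere at (8.5, 3.5) contributes a regular 12-gon of circumradius √(6²−3.28²) = 5.024 (area = (12/2)·5.024²·sin(360°/12) = 75.72 mm²); After the difference (first − rest): starting from the r=2.5 cylinder (18.75 mm²), the r=6 sphere at (8.5, 3.5) misses the remaining region (no effect) — area = 18.75 mm². Overall, the cross-section is a single solid region. Net area = 18.75 mm².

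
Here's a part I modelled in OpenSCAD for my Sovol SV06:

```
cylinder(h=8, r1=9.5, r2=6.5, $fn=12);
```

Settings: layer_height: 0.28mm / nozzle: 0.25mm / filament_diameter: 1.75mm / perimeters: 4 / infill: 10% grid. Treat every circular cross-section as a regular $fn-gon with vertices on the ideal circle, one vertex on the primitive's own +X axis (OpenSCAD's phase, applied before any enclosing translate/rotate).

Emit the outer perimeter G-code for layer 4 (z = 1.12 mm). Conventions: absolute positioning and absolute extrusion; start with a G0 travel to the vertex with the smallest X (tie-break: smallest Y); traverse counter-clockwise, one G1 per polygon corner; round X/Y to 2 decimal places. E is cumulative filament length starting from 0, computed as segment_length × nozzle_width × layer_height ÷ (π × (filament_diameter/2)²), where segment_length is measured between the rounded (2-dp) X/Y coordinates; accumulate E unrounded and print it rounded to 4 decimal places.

G0 X-9.08 Y0.00 Z1.12
G1 X-7.86 Y-4.54 E0.1368
G1 X-4.54 Y-7.86 E0.2735
G1 X0.00 Y-9.08 E0.4103
G1 X4.54 Y-7.86 E0.5471
G1 X7.86 Y-4.54 E0.6837
G1 X9.08 Y0.00 E0.8205
G1 X7.86 Y4.54 E0.9574
G1 X4.54 Y7.86 E1.0940
G1 X0.00 Y9.08 E1.2308
G1 X-4.54 Y7.86 E1.3676
G1 X-7.86 Y4.54 E1.5043
G1 X-9.08 Y0.00 E1.6411

At z = 1.12 mm: the cone (r1=9.5→r2=6.5) has section circumradius 9.080 here — a regular 12-gon. The outline is a single polygon with 12 vertices. Extrusion per mm of travel: 0.25 × 0.28 / (π × 0.875²) = 0.029103. Accumulating E over each segment gives final E = 1.6411.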